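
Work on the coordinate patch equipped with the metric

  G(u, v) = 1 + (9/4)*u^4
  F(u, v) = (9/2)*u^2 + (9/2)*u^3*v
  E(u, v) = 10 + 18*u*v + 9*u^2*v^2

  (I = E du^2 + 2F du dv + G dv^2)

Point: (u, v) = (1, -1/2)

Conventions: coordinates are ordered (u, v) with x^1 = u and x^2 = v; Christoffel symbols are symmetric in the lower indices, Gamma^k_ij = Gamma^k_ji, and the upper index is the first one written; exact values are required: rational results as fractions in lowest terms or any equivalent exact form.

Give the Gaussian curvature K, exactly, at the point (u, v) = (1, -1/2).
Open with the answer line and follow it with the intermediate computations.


Answer: K = -36/121

E = 13/4, F = 9/4, G = 13/4, EG - F^2 = 11/2 at the point
E_u = -9/2, E_v = 9, F_u = 9/4, F_v = 9/2, G_u = 9, G_v = 0
E_vv = 18, F_uv = 27/2, G_uu = 27
Apply the Brioschi formula K = (det M1 - det M2)/(EG - F^2)^2 over the derivative matrices of E, F, G.
M1 = [[-E_vv/2 + F_uv - G_uu/2, E_u/2, F_u - E_v/2], [F_v - G_u/2, E, F], [G_v/2, F, G]] = [[-9, -9/4, -9/4], [0, 13/4, 9/4], [0, 9/4, 13/4]]; det M1 = -99/2
M2 = [[0, E_v/2, G_u/2], [E_v/2, E, F], [G_u/2, F, G]] = [[0, 9/2, 9/2], [9/2, 13/4, 9/4], [9/2, 9/4, 13/4]]; det M2 = -81/2
det M1 - det M2 = -9; K = -9 / (11/2)^2 = -36/121


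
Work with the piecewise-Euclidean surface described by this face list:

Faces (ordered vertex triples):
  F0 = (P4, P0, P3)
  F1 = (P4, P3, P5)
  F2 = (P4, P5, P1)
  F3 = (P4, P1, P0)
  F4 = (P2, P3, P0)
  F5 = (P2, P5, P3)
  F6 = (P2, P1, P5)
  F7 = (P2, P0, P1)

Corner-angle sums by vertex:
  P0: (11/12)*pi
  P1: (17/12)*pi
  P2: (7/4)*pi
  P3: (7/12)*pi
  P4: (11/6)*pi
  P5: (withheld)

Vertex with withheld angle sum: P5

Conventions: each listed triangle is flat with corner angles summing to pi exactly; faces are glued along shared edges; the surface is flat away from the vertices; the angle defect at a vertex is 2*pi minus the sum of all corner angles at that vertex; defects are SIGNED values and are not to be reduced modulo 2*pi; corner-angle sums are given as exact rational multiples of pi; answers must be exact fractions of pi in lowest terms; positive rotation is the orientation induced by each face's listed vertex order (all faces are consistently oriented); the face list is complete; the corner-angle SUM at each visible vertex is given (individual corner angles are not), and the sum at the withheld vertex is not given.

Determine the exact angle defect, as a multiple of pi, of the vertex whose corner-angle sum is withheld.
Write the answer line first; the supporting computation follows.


Answer: defect(P5) = pi/2

V = 6, E = 12, F = 8; chi = V - E + F = 2
Gauss-Bonnet: total defect = 2*pi*chi = 4*pi; visible defects sum to (7/2)*pi


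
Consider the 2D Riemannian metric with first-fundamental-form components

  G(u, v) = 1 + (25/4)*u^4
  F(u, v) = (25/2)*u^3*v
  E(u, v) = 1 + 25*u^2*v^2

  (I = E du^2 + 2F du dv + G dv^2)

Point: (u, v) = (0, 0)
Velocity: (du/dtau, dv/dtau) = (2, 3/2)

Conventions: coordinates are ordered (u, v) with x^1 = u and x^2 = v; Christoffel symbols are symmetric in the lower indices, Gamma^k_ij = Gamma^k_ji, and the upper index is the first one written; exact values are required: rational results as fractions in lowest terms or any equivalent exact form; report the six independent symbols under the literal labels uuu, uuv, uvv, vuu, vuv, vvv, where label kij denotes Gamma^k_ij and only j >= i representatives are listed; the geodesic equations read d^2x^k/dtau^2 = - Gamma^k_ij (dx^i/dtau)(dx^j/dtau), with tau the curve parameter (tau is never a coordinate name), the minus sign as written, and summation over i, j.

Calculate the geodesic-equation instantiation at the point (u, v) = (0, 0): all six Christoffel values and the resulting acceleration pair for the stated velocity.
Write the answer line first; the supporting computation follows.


Answer: Gamma_uuu = 0, Gamma_uuv = 0, Gamma_uvv = 0, Gamma_vuu = 0, Gamma_vuv = 0, Gamma_vvv = 0; accelerations (d^2u/dtau^2, d^2v/dtau^2) = (0, 0)

E = 1, F = 0, G = 1 at the point
E_u = 0, E_v = 0, F_u = 0, F_v = 0, G_u = 0, G_v = 0
EG - F^2 = 1;  g^inv = (1) * [[1, 0], [0, 1]]
first-kind symbols [ij,l] = (1/2)(d_i g_jl + d_j g_il - d_l g_ij): [uu,u] = E_u/2 = 0, [uu,v] = F_u - E_v/2 = 0, [uv,u] = E_v/2 = 0, [uv,v] = G_u/2 = 0, [vv,u] = F_v - G_u/2 = 0, [vv,v] = G_v/2 = 0
Gamma^u_ij = (G*[ij,u] - F*[ij,v])/(EG - F^2), Gamma^v_ij = (E*[ij,v] - F*[ij,u])/(EG - F^2)
Gamma_uuu = 0, Gamma_uuv = 0, Gamma_uvv = 0, Gamma_vuu = 0, Gamma_vuv = 0, Gamma_vvv = 0
d^2u/dtau^2 = -(Gamma_uuu*(2)^2 + 2*Gamma_uuv*(2)*(3/2) + Gamma_uvv*(3/2)^2) = 0
d^2v/dtau^2 = -(Gamma_vuu*(2)^2 + 2*Gamma_vuv*(2)*(3/2) + Gamma_vvv*(3/2)^2) = 0


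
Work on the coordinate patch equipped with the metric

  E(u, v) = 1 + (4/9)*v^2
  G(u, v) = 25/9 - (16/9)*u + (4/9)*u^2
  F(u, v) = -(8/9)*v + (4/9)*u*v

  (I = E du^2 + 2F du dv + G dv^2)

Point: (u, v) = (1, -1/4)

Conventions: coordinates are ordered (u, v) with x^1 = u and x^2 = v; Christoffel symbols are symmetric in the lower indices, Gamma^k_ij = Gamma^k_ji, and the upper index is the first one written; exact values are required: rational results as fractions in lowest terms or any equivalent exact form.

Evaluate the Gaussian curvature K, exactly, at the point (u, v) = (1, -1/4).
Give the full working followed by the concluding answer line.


E = 37/36, F = 1/9, G = 13/9, EG - F^2 = 53/36 at the point
E_u = 0, E_v = -2/9, F_u = -1/9, F_v = -4/9, G_u = -8/9, G_v = 0
E_vv = 8/9, F_uv = 4/9, G_uu = 8/9
Apply the Brioschi formula K = (det M1 - det M2)/(EG - F^2)^2 over the derivative matrices of E, F, G.
M1 = [[-E_vv/2 + F_uv - G_uu/2, E_u/2, F_u - E_v/2], [F_v - G_u/2, E, F], [G_v/2, F, G]] = [[-4/9, 0, 0], [0, 37/36, 1/9], [0, 1/9, 13/9]]; det M1 = -53/81
M2 = [[0, E_v/2, G_u/2], [E_v/2, E, F], [G_u/2, F, G]] = [[0, -1/9, -4/9], [-1/9, 37/36, 1/9], [-4/9, 1/9, 13/9]]; det M2 = -17/81
det M1 - det M2 = -4/9; K = -4/9 / (53/36)^2 = -576/2809

Answer: K = -576/2809


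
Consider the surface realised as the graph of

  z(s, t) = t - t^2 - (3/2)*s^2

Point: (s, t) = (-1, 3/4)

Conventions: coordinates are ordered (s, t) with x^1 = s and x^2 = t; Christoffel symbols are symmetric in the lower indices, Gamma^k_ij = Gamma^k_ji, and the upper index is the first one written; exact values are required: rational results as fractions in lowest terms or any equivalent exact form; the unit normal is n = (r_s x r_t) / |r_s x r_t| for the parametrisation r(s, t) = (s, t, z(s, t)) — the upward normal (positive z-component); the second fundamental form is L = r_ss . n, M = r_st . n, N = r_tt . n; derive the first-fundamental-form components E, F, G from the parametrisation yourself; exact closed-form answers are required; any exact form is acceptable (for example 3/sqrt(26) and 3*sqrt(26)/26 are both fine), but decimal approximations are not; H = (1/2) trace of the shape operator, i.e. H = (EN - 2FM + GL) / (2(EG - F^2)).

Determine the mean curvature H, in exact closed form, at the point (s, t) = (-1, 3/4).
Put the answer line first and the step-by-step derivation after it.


Answer: H = -95*sqrt(41)/1681

z_s = 3, z_t = -1/2, z_ss = -3, z_st = 0, z_tt = -2
E = 10, F = -3/2, G = 5/4; answer radicand W^2 = 41/4
unnormalised second-form numerators: l = -3, m = 0, n = -2; L = l/sqrt(41/4), and similarly M = m/sqrt(W^2), N = n/sqrt(W^2)
H = (E*n - 2*F*m + G*l) / (2*(EG - F^2)*sqrt(W^2)); E*n - 2*F*m + G*l = -95/4, EG - F^2 = 41/4, so H = (-95/82)/sqrt(41/4)


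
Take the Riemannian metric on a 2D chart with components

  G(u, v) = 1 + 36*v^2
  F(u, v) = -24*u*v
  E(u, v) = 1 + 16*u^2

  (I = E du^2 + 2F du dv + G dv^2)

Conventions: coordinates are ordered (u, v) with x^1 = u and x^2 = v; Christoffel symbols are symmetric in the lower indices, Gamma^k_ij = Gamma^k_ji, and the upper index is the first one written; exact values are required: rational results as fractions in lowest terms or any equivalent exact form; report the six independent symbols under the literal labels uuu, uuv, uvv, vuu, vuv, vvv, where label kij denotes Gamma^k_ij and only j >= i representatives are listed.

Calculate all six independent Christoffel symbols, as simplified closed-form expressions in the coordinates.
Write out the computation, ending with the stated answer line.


E = 1 + 16*u^2; F = -24*u*v; G = 1 + 36*v^2
Gamma^k_ij = (1/2) g^{kl} (d_i g_jl + d_j g_il - d_l g_ij), with g^inv = (1/(EG-F^2)) [[G, -F], [-F, E]]
first partials: E_u = 32*u, E_v = 0, F_u = -24*v, F_v = -24*u, G_u = 0, G_v = 72*v
D = EG - F^2 = 1 + 36*v^2 + 16*u^2
expanded: Gamma^u_uu = (G E_u - 2F F_u + F E_v)/(2D), Gamma^u_uv = (G E_v - F G_u)/(2D), Gamma^u_vv = (2G F_v - G G_u - F G_v)/(2D), Gamma^v_uu = (2E F_u - E E_v - F E_u)/(2D), Gamma^v_uv = (E G_u - F E_v)/(2D), Gamma^v_vv = (E G_v - 2F F_v + F G_u)/(2D); substitute and cancel common factors

Answer: Gamma_uuu = 16*u/(16*u^2 + 36*v^2 + 1), Gamma_uuv = 0, Gamma_uvv = -24*u/(16*u^2 + 36*v^2 + 1), Gamma_vuu = -24*v/(16*u^2 + 36*v^2 + 1), Gamma_vuv = 0, Gamma_vvv = 36*v/(16*u^2 + 36*v^2 + 1)


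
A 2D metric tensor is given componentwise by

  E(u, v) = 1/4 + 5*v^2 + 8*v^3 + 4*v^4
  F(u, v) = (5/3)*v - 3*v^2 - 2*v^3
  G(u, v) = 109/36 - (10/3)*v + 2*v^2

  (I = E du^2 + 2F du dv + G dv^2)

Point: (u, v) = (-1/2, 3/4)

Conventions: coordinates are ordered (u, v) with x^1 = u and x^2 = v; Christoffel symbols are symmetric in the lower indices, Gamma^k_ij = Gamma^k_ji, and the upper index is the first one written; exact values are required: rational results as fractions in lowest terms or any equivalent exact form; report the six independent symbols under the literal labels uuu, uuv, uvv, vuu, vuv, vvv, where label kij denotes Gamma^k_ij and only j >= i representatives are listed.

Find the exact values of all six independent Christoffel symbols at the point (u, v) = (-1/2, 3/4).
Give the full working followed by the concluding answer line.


E = 493/64, F = -41/32, G = 119/72 at the point
E_u = 0, E_v = 111/4, F_u = 0, F_v = -149/24, G_u = 0, G_v = -1/3
EG - F^2 = 102205/9216;  g^inv = (9216/102205) * [[119/72, 41/32], [41/32, 493/64]]
first-kind symbols [ij,l] = (1/2)(d_i g_jl + d_j g_il - d_l g_ij): [uu,u] = E_u/2 = 0, [uu,v] = F_u - E_v/2 = -111/8, [uv,u] = E_v/2 = 111/8, [uv,v] = G_u/2 = 0, [vv,u] = F_v - G_u/2 = -149/24, [vv,v] = G_v/2 = -1/6
Gamma^u_ij = (G*[ij,u] - F*[ij,v])/(EG - F^2), Gamma^v_ij = (E*[ij,v] - F*[ij,u])/(EG - F^2)

Answer: Gamma_uuu = -163836/102205, Gamma_uuv = 211344/102205, Gamma_uvv = -57920/61323, Gamma_vuu = -985014/102205, Gamma_vuv = 163836/102205, Gamma_vvv = -17028/20441


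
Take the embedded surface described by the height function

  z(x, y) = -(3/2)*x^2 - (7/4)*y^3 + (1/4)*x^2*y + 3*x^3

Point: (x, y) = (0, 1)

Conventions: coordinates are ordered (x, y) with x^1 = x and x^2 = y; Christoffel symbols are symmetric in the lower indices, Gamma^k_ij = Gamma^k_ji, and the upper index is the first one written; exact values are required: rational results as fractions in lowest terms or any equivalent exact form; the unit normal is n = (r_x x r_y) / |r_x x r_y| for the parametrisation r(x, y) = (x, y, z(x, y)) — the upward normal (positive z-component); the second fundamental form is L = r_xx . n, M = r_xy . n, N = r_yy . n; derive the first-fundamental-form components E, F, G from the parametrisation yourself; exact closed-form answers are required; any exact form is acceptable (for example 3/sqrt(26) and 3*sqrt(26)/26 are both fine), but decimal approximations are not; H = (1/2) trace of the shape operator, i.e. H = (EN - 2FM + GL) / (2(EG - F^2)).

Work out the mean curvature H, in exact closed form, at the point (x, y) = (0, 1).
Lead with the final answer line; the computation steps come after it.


Answer: H = -2621*sqrt(457)/208849

z_x = 0, z_y = -21/4, z_xx = -5/2, z_xy = 0, z_yy = -21/2
E = 1, F = 0, G = 457/16; answer radicand W^2 = 457/16
unnormalised second-form numerators: l = -5/2, m = 0, n = -21/2; L = l/sqrt(457/16), and similarly M = m/sqrt(W^2), N = n/sqrt(W^2)
H = (E*n - 2*F*m + G*l) / (2*(EG - F^2)*sqrt(W^2)); E*n - 2*F*m + G*l = -2621/32, EG - F^2 = 457/16, so H = (-2621/1828)/sqrt(457/16)


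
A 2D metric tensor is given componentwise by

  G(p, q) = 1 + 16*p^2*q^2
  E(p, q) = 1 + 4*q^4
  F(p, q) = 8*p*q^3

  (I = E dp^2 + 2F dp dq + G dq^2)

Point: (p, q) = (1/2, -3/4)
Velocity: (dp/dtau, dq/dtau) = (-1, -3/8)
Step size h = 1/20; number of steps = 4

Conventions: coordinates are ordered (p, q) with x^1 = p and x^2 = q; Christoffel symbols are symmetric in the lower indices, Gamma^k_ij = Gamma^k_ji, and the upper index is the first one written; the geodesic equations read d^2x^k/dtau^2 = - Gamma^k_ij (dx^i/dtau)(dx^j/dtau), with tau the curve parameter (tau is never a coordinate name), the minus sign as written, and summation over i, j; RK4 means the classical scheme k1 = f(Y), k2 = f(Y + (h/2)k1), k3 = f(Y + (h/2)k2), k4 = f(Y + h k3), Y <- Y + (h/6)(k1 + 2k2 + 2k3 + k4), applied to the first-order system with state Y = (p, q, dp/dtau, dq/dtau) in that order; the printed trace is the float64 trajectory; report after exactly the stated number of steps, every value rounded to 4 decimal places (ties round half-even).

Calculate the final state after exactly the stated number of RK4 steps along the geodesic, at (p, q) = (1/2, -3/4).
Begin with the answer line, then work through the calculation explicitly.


Answer: p = 0.3125, q = -0.8388, dp/dtau = -0.8607, dq/dtau = -0.5136

f(Y) = (dp/dtau, dq/dtau, -Gamma^p_ij Y'^i Y'^j, -Gamma^q_ij Y'^i Y'^j) with the Gammas evaluated at the stage position; h = 0.050000; intermediate values shown to 6 dp
step 0: p = 0.5000, q = -0.7500, dp/dtau = -1.0000, dq/dtau = -0.3750
step 1:
  k1: at (p, q) = (0.500000, -0.750000), (dp/dtau, dq/dtau) = (-1.000000, -0.375000); Gamma_ppp = 0.000000, Gamma_ppq = -0.747405, Gamma_pqq = 0.498270, Gamma_qpp = 0.000000, Gamma_qpq = 0.996540, Gamma_qqq = -0.664360; k1 = (-1.000000, -0.375000, 0.490484, -0.653979)
  k2: at (p, q) = (0.475000, -0.759375), (dp/dtau, dq/dtau) = (-0.987738, -0.391349); Gamma_ppp = 0.000000, Gamma_ppq = -0.794039, Gamma_pqq = 0.496683, Gamma_qpp = 0.000000, Gamma_qpq = 0.993366, Gamma_qqq = -0.621365; k2 = (-0.987738, -0.391349, 0.537804, -0.672808)
  k3: at (p, q) = (0.475307, -0.759784), (dp/dtau, dq/dtau) = (-0.986555, -0.391820); Gamma_ppp = 0.000000, Gamma_ppq = -0.793919, Gamma_pqq = 0.496661, Gamma_qpp = 0.000000, Gamma_qpq = 0.993322, Gamma_qqq = -0.621404; k3 = (-0.986555, -0.391820, 0.537533, -0.672541)
  k4: at (p, q) = (0.450672, -0.769591), (dp/dtau, dq/dtau) = (-0.973123, -0.408627); Gamma_ppp = 0.000000, Gamma_ppq = -0.842558, Gamma_pqq = 0.493402, Gamma_qpp = 0.000000, Gamma_qpq = 0.986803, Gamma_qqq = -0.577872; k4 = (-0.973123, -0.408627, 0.587691, -0.688303)
  Y <- Y + (h/6)(k1 + 2k2 + 2k3 + k4): p = 0.4507, q = -0.7696, dp/dtau = -0.9731, dq/dtau = -0.4086
step 2:
  k1: at (p, q) = (0.450652, -0.769583), (dp/dtau, dq/dtau) = (-0.973093, -0.408608); Gamma_ppp = 0.000000, Gamma_ppq = -0.842584, Gamma_pqq = 0.493400, Gamma_qpp = 0.000000, Gamma_qpq = 0.986800, Gamma_qqq = -0.577851; k1 = (-0.973093, -0.408608, 0.587667, -0.688252)
  k2: at (p, q) = (0.426325, -0.779798), (dp/dtau, dq/dtau) = (-0.958401, -0.425814); Gamma_ppp = 0.000000, Gamma_ppq = -0.893125, Gamma_pqq = 0.488282, Gamma_qpp = 0.000000, Gamma_qpq = 0.976564, Gamma_qqq = -0.533900; k2 = (-0.958401, -0.425814, 0.640436, -0.700269)
  k3: at (p, q) = (0.426692, -0.780228), (dp/dtau, dq/dtau) = (-0.957082, -0.426115); Gamma_ppp = 0.000000, Gamma_ppq = -0.892866, Gamma_pqq = 0.488292, Gamma_qpp = 0.000000, Gamma_qpq = 0.976583, Gamma_qqq = -0.534075; k3 = (-0.957082, -0.426115, 0.639608, -0.699580)
  k4: at (p, q) = (0.402798, -0.790889), (dp/dtau, dq/dtau) = (-0.941113, -0.443587); Gamma_ppp = 0.000000, Gamma_ppq = -0.944814, Gamma_pqq = 0.481192, Gamma_qpp = 0.000000, Gamma_qpq = 0.962384, Gamma_qqq = -0.490141; k4 = (-0.941113, -0.443587, 0.694170, -0.707080)
  Y <- Y + (h/6)(k1 + 2k2 + 2k3 + k4): p = 0.4028, q = -0.7909, dp/dtau = -0.9411, dq/dtau = -0.4436
step 3:
  k1: at (p, q) = (0.402776, -0.790884), (dp/dtau, dq/dtau) = (-0.941077, -0.443567); Gamma_ppp = 0.000000, Gamma_ppq = -0.944850, Gamma_pqq = 0.481187, Gamma_qpp = 0.000000, Gamma_qpq = 0.962374, Gamma_qqq = -0.490112; k1 = (-0.941077, -0.443567, 0.694144, -0.707018)
  k2: at (p, q) = (0.379249, -0.801973), (dp/dtau, dq/dtau) = (-0.923723, -0.461242); Gamma_ppp = 0.000000, Gamma_ppq = -0.997984, Gamma_pqq = 0.471942, Gamma_qpp = 0.000000, Gamma_qpq = 0.943884, Gamma_qqq = -0.446358; k2 = (-0.923723, -0.461242, 0.750000, -0.709342)
  k3: at (p, q) = (0.379683, -0.802415), (dp/dtau, dq/dtau) = (-0.922327, -0.461300); Gamma_ppp = 0.000000, Gamma_ppq = -0.997542, Gamma_pqq = 0.472013, Gamma_qpp = 0.000000, Gamma_qpq = 0.944025, Gamma_qqq = -0.446690; k3 = (-0.922327, -0.461300, 0.748405, -0.708253)
  k4: at (p, q) = (0.356660, -0.813949), (dp/dtau, dq/dtau) = (-0.903657, -0.478979); Gamma_ppp = 0.000000, Gamma_ppq = -1.051146, Gamma_pqq = 0.460596, Gamma_qpp = 0.000000, Gamma_qpq = 0.921192, Gamma_qqq = -0.403652; k4 = (-0.903657, -0.478979, 0.804271, -0.704838)
  Y <- Y + (h/6)(k1 + 2k2 + 2k3 + k4): p = 0.3566, q = -0.8139, dp/dtau = -0.9036, dq/dtau = -0.4790
step 4:
  k1: at (p, q) = (0.356636, -0.813947), (dp/dtau, dq/dtau) = (-0.903617, -0.478959); Gamma_ppp = 0.000000, Gamma_ppq = -1.051191, Gamma_pqq = 0.460586, Gamma_qpp = 0.000000, Gamma_qpq = 0.921171, Gamma_qqq = -0.403617; k1 = (-0.903617, -0.478959, 0.804242, -0.704767)
  k2: at (p, q) = (0.334045, -0.825921), (dp/dtau, dq/dtau) = (-0.883511, -0.496578); Gamma_ppp = 0.000000, Gamma_ppq = -1.104925, Gamma_pqq = 0.446889, Gamma_qpp = 0.000000, Gamma_qpq = 0.893778, Gamma_qqq = -0.361490; k2 = (-0.883511, -0.496578, 0.859333, -0.695118)
  k3: at (p, q) = (0.334548, -0.826362), (dp/dtau, dq/dtau) = (-0.882133, -0.496337); Gamma_ppp = 0.000000, Gamma_ppq = -1.104272, Gamma_pqq = 0.447059, Gamma_qpp = 0.000000, Gamma_qpq = 0.894117, Gamma_qqq = -0.361978; k3 = (-0.882133, -0.496337, 0.856846, -0.693778)
  k4: at (p, q) = (0.312529, -0.838764), (dp/dtau, dq/dtau) = (-0.860774, -0.513648); Gamma_ppp = 0.000000, Gamma_ppq = -1.157254, Gamma_pqq = 0.431201, Gamma_qpp = 0.000000, Gamma_qpq = 0.862401, Gamma_qqq = -0.321336; k4 = (-0.860774, -0.513648, 0.909559, -0.677816)
  Y <- Y + (h/6)(k1 + 2k2 + 2k3 + k4): p = 0.3125, q = -0.8388, dp/dtau = -0.8607, dq/dtau = -0.5136


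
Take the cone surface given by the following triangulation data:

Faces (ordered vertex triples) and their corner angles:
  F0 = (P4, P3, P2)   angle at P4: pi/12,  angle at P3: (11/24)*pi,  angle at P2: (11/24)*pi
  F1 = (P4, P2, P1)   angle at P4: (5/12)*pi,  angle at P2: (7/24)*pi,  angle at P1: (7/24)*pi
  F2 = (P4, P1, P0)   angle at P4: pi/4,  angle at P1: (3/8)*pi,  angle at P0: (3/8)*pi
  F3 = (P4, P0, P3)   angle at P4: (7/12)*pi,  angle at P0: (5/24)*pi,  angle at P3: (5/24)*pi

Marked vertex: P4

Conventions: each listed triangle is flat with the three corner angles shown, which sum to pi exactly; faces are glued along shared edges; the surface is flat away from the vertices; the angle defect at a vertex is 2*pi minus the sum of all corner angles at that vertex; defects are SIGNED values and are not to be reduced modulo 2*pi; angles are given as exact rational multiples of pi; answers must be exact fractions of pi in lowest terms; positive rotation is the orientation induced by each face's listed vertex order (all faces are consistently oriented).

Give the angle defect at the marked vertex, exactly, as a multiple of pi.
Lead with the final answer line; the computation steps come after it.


Answer: defect(P4) = (2/3)*pi

Sum of corner angles at P4: (4/3)*pi
defect = 2*pi - (4/3)*pi


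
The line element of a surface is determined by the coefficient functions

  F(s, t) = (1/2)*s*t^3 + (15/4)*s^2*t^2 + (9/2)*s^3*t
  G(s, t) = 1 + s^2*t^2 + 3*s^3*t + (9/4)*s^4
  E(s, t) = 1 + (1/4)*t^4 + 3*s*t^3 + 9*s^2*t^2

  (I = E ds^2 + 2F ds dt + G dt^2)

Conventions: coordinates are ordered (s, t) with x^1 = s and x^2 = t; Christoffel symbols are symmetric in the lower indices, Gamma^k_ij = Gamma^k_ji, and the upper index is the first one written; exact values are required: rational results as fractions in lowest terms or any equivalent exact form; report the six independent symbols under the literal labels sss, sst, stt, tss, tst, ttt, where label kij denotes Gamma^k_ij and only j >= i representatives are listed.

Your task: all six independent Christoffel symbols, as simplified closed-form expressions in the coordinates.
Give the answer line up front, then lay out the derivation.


Answer: Gamma_sss = (36*s*t^2 + 6*t^3)/(9*s^4 + 12*s^3*t + 40*s^2*t^2 + 12*s*t^3 + t^4 + 4), Gamma_sst = (36*s^2*t + 18*s*t^2 + 2*t^3)/(9*s^4 + 12*s^3*t + 40*s^2*t^2 + 12*s*t^3 + t^4 + 4), Gamma_stt = (12*s^2*t + 2*s*t^2)/(9*s^4 + 12*s^3*t + 40*s^2*t^2 + 12*s*t^3 + t^4 + 4), Gamma_tss = (18*s^2*t + 12*s*t^2)/(9*s^4 + 12*s^3*t + 40*s^2*t^2 + 12*s*t^3 + t^4 + 4), Gamma_tst = (18*s^3 + 18*s^2*t + 4*s*t^2)/(9*s^4 + 12*s^3*t + 40*s^2*t^2 + 12*s*t^3 + t^4 + 4), Gamma_ttt = (6*s^3 + 4*s^2*t)/(9*s^4 + 12*s^3*t + 40*s^2*t^2 + 12*s*t^3 + t^4 + 4)

E = 1 + (1/4)*t^4 + 3*s*t^3 + 9*s^2*t^2; F = (1/2)*s*t^3 + (15/4)*s^2*t^2 + (9/2)*s^3*t; G = 1 + s^2*t^2 + 3*s^3*t + (9/4)*s^4
Gamma^k_ij = (1/2) g^{kl} (d_i g_jl + d_j g_il - d_l g_ij), with g^inv = (1/(EG-F^2)) [[G, -F], [-F, E]]
first partials: E_s = 3*t^3 + 18*s*t^2, E_t = t^3 + 9*s*t^2 + 18*s^2*t, F_s = (1/2)*t^3 + (15/2)*s*t^2 + (27/2)*s^2*t, F_t = (3/2)*s*t^2 + (15/2)*s^2*t + (9/2)*s^3, G_s = 2*s*t^2 + 9*s^2*t + 9*s^3, G_t = 2*s^2*t + 3*s^3
D = EG - F^2 = 1 + (1/4)*t^4 + 3*s*t^3 + 10*s^2*t^2 + 3*s^3*t + (9/4)*s^4
expanded: Gamma^s_ss = (G E_s - 2F F_s + F E_t)/(2D), Gamma^s_st = (G E_t - F G_s)/(2D), Gamma^s_tt = (2G F_t - G G_s - F G_t)/(2D), Gamma^t_ss = (2E F_s - E E_t - F E_s)/(2D), Gamma^t_st = (E G_s - F E_t)/(2D), Gamma^t_tt = (E G_t - 2F F_t + F G_s)/(2D); substitute and cancel common factors


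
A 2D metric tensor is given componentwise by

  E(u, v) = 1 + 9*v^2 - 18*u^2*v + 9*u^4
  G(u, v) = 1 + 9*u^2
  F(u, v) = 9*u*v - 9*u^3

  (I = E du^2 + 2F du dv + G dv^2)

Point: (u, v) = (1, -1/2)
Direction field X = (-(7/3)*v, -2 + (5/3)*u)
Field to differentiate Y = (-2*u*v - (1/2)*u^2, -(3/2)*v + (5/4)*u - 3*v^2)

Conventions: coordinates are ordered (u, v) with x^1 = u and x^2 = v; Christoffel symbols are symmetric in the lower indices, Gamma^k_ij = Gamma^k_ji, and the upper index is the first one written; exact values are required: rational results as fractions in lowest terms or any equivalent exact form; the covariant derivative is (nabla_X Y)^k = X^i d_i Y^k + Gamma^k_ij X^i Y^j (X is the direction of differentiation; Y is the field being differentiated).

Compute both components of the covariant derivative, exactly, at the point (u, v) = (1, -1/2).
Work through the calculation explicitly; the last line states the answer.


E = 85/4, F = -27/2, G = 10 at the point
E_u = 54, E_v = -27, F_u = -63/2, F_v = 9, G_u = 18, G_v = 0
EG - F^2 = 121/4;  g^inv = (4/121) * [[10, 27/2], [27/2, 85/4]]
first-kind symbols [ij,l] = (1/2)(d_i g_jl + d_j g_il - d_l g_ij): [uu,u] = E_u/2 = 27, [uu,v] = F_u - E_v/2 = -18, [uv,u] = E_v/2 = -27/2, [uv,v] = G_u/2 = 9, [vv,u] = F_v - G_u/2 = 0, [vv,v] = G_v/2 = 0
Gamma^u_ij = (G*[ij,u] - F*[ij,v])/(EG - F^2), Gamma^v_ij = (E*[ij,v] - F*[ij,u])/(EG - F^2)
Gamma_uuu = 108/121, Gamma_uuv = -54/121, Gamma_uvv = 0, Gamma_vuu = -72/121, Gamma_vuv = 36/121, Gamma_vvv = 0
X = (7/6, -1/3), Y = (1/2, 5/4) at the point

Answer: (nabla_X Y)^u = 887/1452, (nabla_X Y)^v = 2891/2904


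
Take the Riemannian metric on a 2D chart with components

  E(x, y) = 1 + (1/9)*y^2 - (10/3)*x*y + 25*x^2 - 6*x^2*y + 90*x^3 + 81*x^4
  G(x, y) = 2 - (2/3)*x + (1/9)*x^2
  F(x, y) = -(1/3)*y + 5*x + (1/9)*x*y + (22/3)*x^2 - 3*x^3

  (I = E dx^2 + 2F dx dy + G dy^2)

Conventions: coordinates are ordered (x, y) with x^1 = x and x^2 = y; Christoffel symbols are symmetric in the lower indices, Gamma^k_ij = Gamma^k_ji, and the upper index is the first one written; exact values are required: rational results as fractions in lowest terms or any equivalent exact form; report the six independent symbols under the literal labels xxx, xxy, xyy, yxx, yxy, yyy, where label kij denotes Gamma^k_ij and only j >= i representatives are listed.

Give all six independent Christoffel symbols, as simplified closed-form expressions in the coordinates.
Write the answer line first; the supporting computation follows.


Answer: Gamma_xxx = (1458*x^3 + 1215*x^2 - 54*x*y + 225*x - 15*y)/(729*x^4 + 810*x^3 - 54*x^2*y + 226*x^2 - 30*x*y - 6*x + y^2 + 18), Gamma_xxy = (-27*x^2 - 15*x + y)/(729*x^4 + 810*x^3 - 54*x^2*y + 226*x^2 - 30*x*y - 6*x + y^2 + 18), Gamma_xyy = 0, Gamma_yxx = (-54*x^2 + 147*x + 45)/(729*x^4 + 810*x^3 - 54*x^2*y + 226*x^2 - 30*x*y - 6*x + y^2 + 18), Gamma_yxy = (x - 3)/(729*x^4 + 810*x^3 - 54*x^2*y + 226*x^2 - 30*x*y - 6*x + y^2 + 18), Gamma_yyy = 0

E = 1 + (1/9)*y^2 - (10/3)*x*y + 25*x^2 - 6*x^2*y + 90*x^3 + 81*x^4; F = -(1/3)*y + 5*x + (1/9)*x*y + (22/3)*x^2 - 3*x^3; G = 2 - (2/3)*x + (1/9)*x^2
Gamma^k_ij = (1/2) g^{kl} (d_i g_jl + d_j g_il - d_l g_ij), with g^inv = (1/(EG-F^2)) [[G, -F], [-F, E]]
first partials: E_x = -(10/3)*y + 50*x - 12*x*y + 270*x^2 + 324*x^3, E_y = (2/9)*y - (10/3)*x - 6*x^2, F_x = 5 + (1/9)*y + (44/3)*x - 9*x^2, F_y = -1/3 + (1/9)*x, G_x = -2/3 + (2/9)*x, G_y = 0
D = EG - F^2 = 2 - (2/3)*x + (1/9)*y^2 - (10/3)*x*y + (226/9)*x^2 - 6*x^2*y + 90*x^3 + 81*x^4
expanded: Gamma^x_xx = (G E_x - 2F F_x + F E_y)/(2D), Gamma^x_xy = (G E_y - F G_x)/(2D), Gamma^x_yy = (2G F_y - G G_x - F G_y)/(2D), Gamma^y_xx = (2E F_x - E E_y - F E_x)/(2D), Gamma^y_xy = (E G_x - F E_y)/(2D), Gamma^y_yy = (E G_y - 2F F_y + F G_x)/(2D); substitute and cancel common factors


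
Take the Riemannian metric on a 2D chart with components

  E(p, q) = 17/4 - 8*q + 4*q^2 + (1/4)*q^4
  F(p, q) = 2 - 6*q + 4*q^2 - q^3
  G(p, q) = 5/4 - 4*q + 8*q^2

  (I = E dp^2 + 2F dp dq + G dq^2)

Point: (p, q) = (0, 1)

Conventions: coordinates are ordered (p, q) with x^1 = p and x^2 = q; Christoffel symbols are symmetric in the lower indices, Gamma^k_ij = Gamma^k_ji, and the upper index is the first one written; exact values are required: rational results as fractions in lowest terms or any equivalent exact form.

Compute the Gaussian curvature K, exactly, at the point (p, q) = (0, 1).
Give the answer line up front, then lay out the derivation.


Answer: K = -424/169

E = 1/2, F = -1, G = 21/4, EG - F^2 = 13/8 at the point
E_p = 0, E_q = 1, F_p = 0, F_q = -1, G_p = 0, G_q = 12
E_qq = 11, F_pq = 0, G_pp = 0
Using the Brioschi determinant formula for K from the metric derivatives:
M1 = [[-E_qq/2 + F_pq - G_pp/2, E_p/2, F_p - E_q/2], [F_q - G_p/2, E, F], [G_q/2, F, G]] = [[-11/2, 0, -1/2], [-1, 1/2, -1], [6, -1, 21/4]]; det M1 = -127/16
M2 = [[0, E_q/2, G_p/2], [E_q/2, E, F], [G_p/2, F, G]] = [[0, 1/2, 0], [1/2, 1/2, -1], [0, -1, 21/4]]; det M2 = -21/16
det M1 - det M2 = -53/8; K = -53/8 / (13/8)^2 = -424/169


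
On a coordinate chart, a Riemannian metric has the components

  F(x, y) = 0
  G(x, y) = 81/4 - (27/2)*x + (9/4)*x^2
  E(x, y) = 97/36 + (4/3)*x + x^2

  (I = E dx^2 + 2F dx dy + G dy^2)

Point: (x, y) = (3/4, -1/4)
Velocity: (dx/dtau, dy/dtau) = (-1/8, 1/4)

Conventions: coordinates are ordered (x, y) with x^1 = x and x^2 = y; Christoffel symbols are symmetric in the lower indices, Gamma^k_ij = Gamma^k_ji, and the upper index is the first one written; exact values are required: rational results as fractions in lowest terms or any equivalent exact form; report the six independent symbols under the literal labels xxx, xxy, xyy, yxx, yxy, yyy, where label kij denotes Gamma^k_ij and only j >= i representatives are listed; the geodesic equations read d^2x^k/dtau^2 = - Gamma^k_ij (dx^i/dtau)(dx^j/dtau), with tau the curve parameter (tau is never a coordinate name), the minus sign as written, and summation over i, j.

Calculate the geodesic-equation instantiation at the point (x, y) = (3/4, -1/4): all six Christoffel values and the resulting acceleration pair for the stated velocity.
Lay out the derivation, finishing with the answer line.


E = 613/144, F = 0, G = 729/64 at the point
E_x = 17/6, E_y = 0, F_x = 0, F_y = 0, G_x = -81/8, G_y = 0
EG - F^2 = 49653/1024;  g^inv = (1024/49653) * [[729/64, 0], [0, 613/144]]
first-kind symbols [ij,l] = (1/2)(d_i g_jl + d_j g_il - d_l g_ij): [xx,x] = E_x/2 = 17/12, [xx,y] = F_x - E_y/2 = 0, [xy,x] = E_y/2 = 0, [xy,y] = G_x/2 = -81/16, [yy,x] = F_y - G_x/2 = 81/16, [yy,y] = G_y/2 = 0
Gamma^x_ij = (G*[ij,x] - F*[ij,y])/(EG - F^2), Gamma^y_ij = (E*[ij,y] - F*[ij,x])/(EG - F^2)
Gamma_xxx = 204/613, Gamma_xxy = 0, Gamma_xyy = 729/613, Gamma_yxx = 0, Gamma_yxy = -4/9, Gamma_yyy = 0
d^2x/dtau^2 = -(Gamma_xxx*(-1/8)^2 + 2*Gamma_xxy*(-1/8)*(1/4) + Gamma_xyy*(1/4)^2) = -195/2452
d^2y/dtau^2 = -(Gamma_yxx*(-1/8)^2 + 2*Gamma_yxy*(-1/8)*(1/4) + Gamma_yyy*(1/4)^2) = -1/36

Answer: Gamma_xxx = 204/613, Gamma_xxy = 0, Gamma_xyy = 729/613, Gamma_yxx = 0, Gamma_yxy = -4/9, Gamma_yyy = 0; accelerations (d^2x/dtau^2, d^2y/dtau^2) = (-195/2452, -1/36)


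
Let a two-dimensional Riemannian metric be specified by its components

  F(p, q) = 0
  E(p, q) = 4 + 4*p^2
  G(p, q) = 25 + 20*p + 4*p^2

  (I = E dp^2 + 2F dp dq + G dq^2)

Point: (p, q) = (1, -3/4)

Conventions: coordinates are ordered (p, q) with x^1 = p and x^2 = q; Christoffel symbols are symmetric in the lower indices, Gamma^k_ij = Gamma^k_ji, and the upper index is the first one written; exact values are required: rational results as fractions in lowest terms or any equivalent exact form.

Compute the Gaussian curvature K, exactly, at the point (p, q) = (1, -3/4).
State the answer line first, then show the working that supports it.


Answer: K = 1/56

E = 8, F = 0, G = 49, EG - F^2 = 392 at the point
E_p = 8, E_q = 0, F_p = 0, F_q = 0, G_p = 28, G_q = 0
E_qq = 0, F_pq = 0, G_pp = 8
The intrinsic route: Brioschi's K = (det M1 - det M2)/(EG - F^2)^2.
M1 = [[-E_qq/2 + F_pq - G_pp/2, E_p/2, F_p - E_q/2], [F_q - G_p/2, E, F], [G_q/2, F, G]] = [[-4, 4, 0], [-14, 8, 0], [0, 0, 49]]; det M1 = 1176
M2 = [[0, E_q/2, G_p/2], [E_q/2, E, F], [G_p/2, F, G]] = [[0, 0, 14], [0, 8, 0], [14, 0, 49]]; det M2 = -1568
det M1 - det M2 = 2744; K = 2744 / (392)^2 = 1/56


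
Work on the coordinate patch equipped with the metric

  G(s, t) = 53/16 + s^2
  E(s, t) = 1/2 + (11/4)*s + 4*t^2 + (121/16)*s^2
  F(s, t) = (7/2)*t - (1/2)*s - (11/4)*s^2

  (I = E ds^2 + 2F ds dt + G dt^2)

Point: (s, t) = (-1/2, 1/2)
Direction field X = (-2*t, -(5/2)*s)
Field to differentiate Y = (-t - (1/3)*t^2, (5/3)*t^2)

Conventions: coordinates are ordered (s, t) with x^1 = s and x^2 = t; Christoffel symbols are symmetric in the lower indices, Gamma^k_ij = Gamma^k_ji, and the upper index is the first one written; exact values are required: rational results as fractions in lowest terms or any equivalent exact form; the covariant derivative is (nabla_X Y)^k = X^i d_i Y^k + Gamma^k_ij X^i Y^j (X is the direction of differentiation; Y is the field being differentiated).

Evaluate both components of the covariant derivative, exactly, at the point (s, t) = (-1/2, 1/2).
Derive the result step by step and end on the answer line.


E = 129/64, F = 21/16, G = 57/16 at the point
E_s = -77/16, E_t = 4, F_s = 9/4, F_t = 7/2, G_s = -1, G_t = 0
EG - F^2 = 5589/1024;  g^inv = (1024/5589) * [[57/16, -21/16], [-21/16, 129/64]]
first-kind symbols [ij,l] = (1/2)(d_i g_jl + d_j g_il - d_l g_ij): [ss,s] = E_s/2 = -77/32, [ss,t] = F_s - E_t/2 = 1/4, [st,s] = E_t/2 = 2, [st,t] = G_s/2 = -1/2, [tt,s] = F_t - G_s/2 = 4, [tt,t] = G_t/2 = 0
Gamma^s_ij = (G*[ij,s] - F*[ij,t])/(EG - F^2), Gamma^t_ij = (E*[ij,t] - F*[ij,s])/(EG - F^2)
Gamma_sss = -3038/1863, Gamma_sst = 2656/1863, Gamma_stt = 4864/1863, Gamma_tss = 1250/1863, Gamma_tst = -1240/1863, Gamma_ttt = -1792/1863
X = (-1, 5/4), Y = (-7/12, 5/12) at the point

Answer: (nabla_X Y)^s = -32323/11178, (nabla_X Y)^t = 61175/22356


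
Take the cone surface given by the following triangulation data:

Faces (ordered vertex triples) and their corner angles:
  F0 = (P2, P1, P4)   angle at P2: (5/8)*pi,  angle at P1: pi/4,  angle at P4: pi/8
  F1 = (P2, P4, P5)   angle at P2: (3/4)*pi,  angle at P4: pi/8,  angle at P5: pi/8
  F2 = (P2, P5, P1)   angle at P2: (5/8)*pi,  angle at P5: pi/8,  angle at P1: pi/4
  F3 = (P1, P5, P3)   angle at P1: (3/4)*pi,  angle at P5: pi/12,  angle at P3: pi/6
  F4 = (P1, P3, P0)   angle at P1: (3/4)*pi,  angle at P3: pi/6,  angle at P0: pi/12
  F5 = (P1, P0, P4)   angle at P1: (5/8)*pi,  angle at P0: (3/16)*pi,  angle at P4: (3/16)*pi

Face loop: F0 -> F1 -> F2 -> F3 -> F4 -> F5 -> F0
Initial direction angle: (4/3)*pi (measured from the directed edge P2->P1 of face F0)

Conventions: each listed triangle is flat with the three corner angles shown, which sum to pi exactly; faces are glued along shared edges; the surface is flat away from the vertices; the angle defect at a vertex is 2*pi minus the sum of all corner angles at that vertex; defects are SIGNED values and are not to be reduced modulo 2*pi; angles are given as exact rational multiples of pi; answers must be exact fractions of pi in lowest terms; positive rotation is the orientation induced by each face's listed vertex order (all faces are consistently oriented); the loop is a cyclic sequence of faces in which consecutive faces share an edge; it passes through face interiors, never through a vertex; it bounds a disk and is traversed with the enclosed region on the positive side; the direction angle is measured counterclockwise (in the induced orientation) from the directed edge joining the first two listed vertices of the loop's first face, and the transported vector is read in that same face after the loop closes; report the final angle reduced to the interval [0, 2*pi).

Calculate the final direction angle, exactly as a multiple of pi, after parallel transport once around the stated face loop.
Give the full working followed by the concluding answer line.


enclosed vertex P1: corner angles sum to (21/8)*pi, defect = 2*pi - (21/8)*pi = (-5/8)*pi
enclosed vertex P2: corner angles sum to 2*pi, defect = 2*pi - 2*pi = 0
by Gauss-Bonnet the loop rotates the vector by the enclosed defect sum (positive orientation, mod 2*pi)
final angle = (4/3)*pi - (5/8)*pi = (17/24)*pi (mod 2*pi)

Answer: final direction angle = (17/24)*pi


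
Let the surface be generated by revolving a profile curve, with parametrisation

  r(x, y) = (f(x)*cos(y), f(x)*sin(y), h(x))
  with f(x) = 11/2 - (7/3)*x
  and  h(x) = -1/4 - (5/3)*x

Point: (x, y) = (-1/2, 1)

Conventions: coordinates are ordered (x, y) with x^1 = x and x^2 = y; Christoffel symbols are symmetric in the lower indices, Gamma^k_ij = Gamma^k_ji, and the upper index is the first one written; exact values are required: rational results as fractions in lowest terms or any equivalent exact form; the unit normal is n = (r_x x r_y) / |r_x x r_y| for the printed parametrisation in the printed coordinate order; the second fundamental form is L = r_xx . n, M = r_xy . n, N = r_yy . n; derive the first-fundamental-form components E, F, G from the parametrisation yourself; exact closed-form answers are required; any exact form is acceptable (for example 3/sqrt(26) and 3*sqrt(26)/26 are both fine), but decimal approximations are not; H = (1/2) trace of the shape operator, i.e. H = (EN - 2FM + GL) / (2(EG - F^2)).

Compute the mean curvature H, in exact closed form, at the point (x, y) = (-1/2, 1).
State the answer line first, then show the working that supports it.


Answer: H = -3*sqrt(74)/592

f = 20/3, f' = -7/3, f'' = 0, h' = -5/3, h'' = 0
E = 74/9, F = 0, G = 400/9; answer radicand W^2 = 74/9
unnormalised second-form numerators: l = 0, m = 0, n = -100/9; L = l/sqrt(74/9), and similarly M = m/sqrt(W^2), N = n/sqrt(W^2)
H = (E*n - 2*F*m + G*l) / (2*(EG - F^2)*sqrt(W^2)); E*n - 2*F*m + G*l = -7400/81, EG - F^2 = 29600/81, so H = (-1/8)/sqrt(74/9)


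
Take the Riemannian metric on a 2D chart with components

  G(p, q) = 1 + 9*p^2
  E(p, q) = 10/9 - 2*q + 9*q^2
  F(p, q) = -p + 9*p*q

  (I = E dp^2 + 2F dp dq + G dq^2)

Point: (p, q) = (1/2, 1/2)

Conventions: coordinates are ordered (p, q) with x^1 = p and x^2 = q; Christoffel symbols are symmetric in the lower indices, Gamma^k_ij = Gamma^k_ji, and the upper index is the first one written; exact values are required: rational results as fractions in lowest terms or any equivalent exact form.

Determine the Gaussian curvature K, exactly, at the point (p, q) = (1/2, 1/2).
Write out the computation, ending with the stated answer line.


E = 85/36, F = 7/4, G = 13/4, EG - F^2 = 83/18 at the point
E_p = 0, E_q = 7, F_p = 7/2, F_q = 9/2, G_p = 9, G_q = 0
E_qq = 18, F_pq = 9, G_pp = 18
Compute both Brioschi determinants and normalise by (EG - F^2)^2.
M1 = [[-E_qq/2 + F_pq - G_pp/2, E_p/2, F_p - E_q/2], [F_q - G_p/2, E, F], [G_q/2, F, G]] = [[-9, 0, 0], [0, 85/36, 7/4], [0, 7/4, 13/4]]; det M1 = -83/2
M2 = [[0, E_q/2, G_p/2], [E_q/2, E, F], [G_p/2, F, G]] = [[0, 7/2, 9/2], [7/2, 85/36, 7/4], [9/2, 7/4, 13/4]]; det M2 = -65/2
det M1 - det M2 = -9; K = -9 / (83/18)^2 = -2916/6889

Answer: K = -2916/6889


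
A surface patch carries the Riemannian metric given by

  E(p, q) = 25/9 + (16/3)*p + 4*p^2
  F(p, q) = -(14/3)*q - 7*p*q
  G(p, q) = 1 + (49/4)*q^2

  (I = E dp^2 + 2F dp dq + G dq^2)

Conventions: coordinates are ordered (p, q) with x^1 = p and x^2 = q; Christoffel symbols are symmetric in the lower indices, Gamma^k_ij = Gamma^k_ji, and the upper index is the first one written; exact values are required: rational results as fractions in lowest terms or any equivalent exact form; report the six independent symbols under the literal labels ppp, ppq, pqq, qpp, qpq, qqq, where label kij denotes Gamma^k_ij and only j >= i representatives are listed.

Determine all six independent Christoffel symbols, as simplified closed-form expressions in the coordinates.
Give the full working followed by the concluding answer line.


E = 25/9 + (16/3)*p + 4*p^2; F = -(14/3)*q - 7*p*q; G = 1 + (49/4)*q^2
Gamma^k_ij = (1/2) g^{kl} (d_i g_jl + d_j g_il - d_l g_ij), with g^inv = (1/(EG-F^2)) [[G, -F], [-F, E]]
first partials: E_p = 16/3 + 8*p, E_q = 0, F_p = -7*q, F_q = -14/3 - 7*p, G_p = 0, G_q = (49/2)*q
D = EG - F^2 = 25/9 + (16/3)*p + (49/4)*q^2 + 4*p^2
expanded: Gamma^p_pp = (G E_p - 2F F_p + F E_q)/(2D), Gamma^p_pq = (G E_q - F G_p)/(2D), Gamma^p_qq = (2G F_q - G G_p - F G_q)/(2D), Gamma^q_pp = (2E F_p - E E_q - F E_p)/(2D), Gamma^q_pq = (E G_p - F E_q)/(2D), Gamma^q_qq = (E G_q - 2F F_q + F G_p)/(2D); substitute and cancel common factors

Answer: Gamma_ppp = (144*p + 96)/(144*p^2 + 192*p + 441*q^2 + 100), Gamma_ppq = 0, Gamma_pqq = (-252*p - 168)/(144*p^2 + 192*p + 441*q^2 + 100), Gamma_qpp = -252*q/(144*p^2 + 192*p + 441*q^2 + 100), Gamma_qpq = 0, Gamma_qqq = 441*q/(144*p^2 + 192*p + 441*q^2 + 100)


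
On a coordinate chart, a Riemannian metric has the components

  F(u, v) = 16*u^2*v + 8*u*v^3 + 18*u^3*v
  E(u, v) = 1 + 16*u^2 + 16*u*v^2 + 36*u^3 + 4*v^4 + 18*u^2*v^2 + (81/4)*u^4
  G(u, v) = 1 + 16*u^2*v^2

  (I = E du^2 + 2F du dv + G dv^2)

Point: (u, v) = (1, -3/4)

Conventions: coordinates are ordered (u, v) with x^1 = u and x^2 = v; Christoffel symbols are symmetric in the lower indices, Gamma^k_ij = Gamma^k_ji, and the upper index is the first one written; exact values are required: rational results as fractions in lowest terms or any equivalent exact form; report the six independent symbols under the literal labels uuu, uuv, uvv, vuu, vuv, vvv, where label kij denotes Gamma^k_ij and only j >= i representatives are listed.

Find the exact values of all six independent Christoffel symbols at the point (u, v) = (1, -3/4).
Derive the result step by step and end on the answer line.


E = 5993/64, F = -231/8, G = 10 at the point
E_u = 1001/4, E_v = -231/4, F_u = -543/8, F_v = 95/2, G_u = 18, G_v = -24
EG - F^2 = 6569/64;  g^inv = (64/6569) * [[10, 231/8], [231/8, 5993/64]]
first-kind symbols [ij,l] = (1/2)(d_i g_jl + d_j g_il - d_l g_ij): [uu,u] = E_u/2 = 1001/8, [uu,v] = F_u - E_v/2 = -39, [uv,u] = E_v/2 = -231/8, [uv,v] = G_u/2 = 9, [vv,u] = F_v - G_u/2 = 77/2, [vv,v] = G_v/2 = -12
Gamma^u_ij = (G*[ij,u] - F*[ij,v])/(EG - F^2), Gamma^v_ij = (E*[ij,v] - F*[ij,u])/(EG - F^2)

Answer: Gamma_uuu = 8008/6569, Gamma_uuv = -1848/6569, Gamma_uvv = 2464/6569, Gamma_vuu = -2496/6569, Gamma_vuv = 576/6569, Gamma_vvv = -768/6569


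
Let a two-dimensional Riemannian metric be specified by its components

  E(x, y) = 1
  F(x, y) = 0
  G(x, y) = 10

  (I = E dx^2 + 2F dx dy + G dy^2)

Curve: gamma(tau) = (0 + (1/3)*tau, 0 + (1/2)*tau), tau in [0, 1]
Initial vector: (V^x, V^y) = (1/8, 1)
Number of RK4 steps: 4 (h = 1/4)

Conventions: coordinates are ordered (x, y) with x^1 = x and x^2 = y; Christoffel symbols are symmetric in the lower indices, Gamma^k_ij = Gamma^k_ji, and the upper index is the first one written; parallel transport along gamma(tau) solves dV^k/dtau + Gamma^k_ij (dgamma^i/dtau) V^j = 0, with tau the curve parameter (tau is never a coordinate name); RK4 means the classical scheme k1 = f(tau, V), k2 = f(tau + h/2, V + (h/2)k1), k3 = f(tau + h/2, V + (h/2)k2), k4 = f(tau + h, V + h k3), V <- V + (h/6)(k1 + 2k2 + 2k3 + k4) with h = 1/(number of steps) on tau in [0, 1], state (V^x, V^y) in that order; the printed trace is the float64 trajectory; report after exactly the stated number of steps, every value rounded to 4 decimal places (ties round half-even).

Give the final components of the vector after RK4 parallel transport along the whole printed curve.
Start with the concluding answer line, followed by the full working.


Answer: V^x = 0.1250, V^y = 1.0000

gamma'(tau) = (1/3, 1/2); f(tau, V)^k = -Gamma^k_ij(gamma(tau)) gamma'^i(tau) V^j; h = 1/4; intermediate values shown to 6 dp
curve data and Christoffel symbols at the stage parameters:
  tau = 0.000000: gamma = (0.000000, 0.000000), gamma' = (0.333333, 0.500000); Gamma_xxx = 0.000000, Gamma_xxy = 0.000000, Gamma_xyy = 0.000000, Gamma_yxx = 0.000000, Gamma_yxy = 0.000000, Gamma_yyy = 0.000000
  tau = 0.125000: gamma = (0.041667, 0.062500), gamma' = (0.333333, 0.500000); Gamma_xxx = 0.000000, Gamma_xxy = 0.000000, Gamma_xyy = 0.000000, Gamma_yxx = 0.000000, Gamma_yxy = 0.000000, Gamma_yyy = 0.000000
  tau = 0.250000: gamma = (0.083333, 0.125000), gamma' = (0.333333, 0.500000); Gamma_xxx = 0.000000, Gamma_xxy = 0.000000, Gamma_xyy = 0.000000, Gamma_yxx = 0.000000, Gamma_yxy = 0.000000, Gamma_yyy = 0.000000
  tau = 0.375000: gamma = (0.125000, 0.187500), gamma' = (0.333333, 0.500000); Gamma_xxx = 0.000000, Gamma_xxy = 0.000000, Gamma_xyy = 0.000000, Gamma_yxx = 0.000000, Gamma_yxy = 0.000000, Gamma_yyy = 0.000000
  tau = 0.500000: gamma = (0.166667, 0.250000), gamma' = (0.333333, 0.500000); Gamma_xxx = 0.000000, Gamma_xxy = 0.000000, Gamma_xyy = 0.000000, Gamma_yxx = 0.000000, Gamma_yxy = 0.000000, Gamma_yyy = 0.000000
  tau = 0.625000: gamma = (0.208333, 0.312500), gamma' = (0.333333, 0.500000); Gamma_xxx = 0.000000, Gamma_xxy = 0.000000, Gamma_xyy = 0.000000, Gamma_yxx = 0.000000, Gamma_yxy = 0.000000, Gamma_yyy = 0.000000
  tau = 0.750000: gamma = (0.250000, 0.375000), gamma' = (0.333333, 0.500000); Gamma_xxx = 0.000000, Gamma_xxy = 0.000000, Gamma_xyy = 0.000000, Gamma_yxx = 0.000000, Gamma_yxy = 0.000000, Gamma_yyy = 0.000000
  tau = 0.875000: gamma = (0.291667, 0.437500), gamma' = (0.333333, 0.500000); Gamma_xxx = 0.000000, Gamma_xxy = 0.000000, Gamma_xyy = 0.000000, Gamma_yxx = 0.000000, Gamma_yxy = 0.000000, Gamma_yyy = 0.000000
  tau = 1.000000: gamma = (0.333333, 0.500000), gamma' = (0.333333, 0.500000); Gamma_xxx = 0.000000, Gamma_xxy = 0.000000, Gamma_xyy = 0.000000, Gamma_yxx = 0.000000, Gamma_yxy = 0.000000, Gamma_yyy = 0.000000
step 0: V^x = 0.1250, V^y = 1.0000
step 1: k1 = (0.000000, 0.000000), k2 = (0.000000, 0.000000), k3 = (0.000000, 0.000000), k4 = (0.000000, 0.000000); V <- V + (h/6)(k1 + 2k2 + 2k3 + k4): V^x = 0.1250, V^y = 1.0000
step 2: k1 = (0.000000, 0.000000), k2 = (0.000000, 0.000000), k3 = (0.000000, 0.000000), k4 = (0.000000, 0.000000); V <- V + (h/6)(k1 + 2k2 + 2k3 + k4): V^x = 0.1250, V^y = 1.0000
step 3: k1 = (0.000000, 0.000000), k2 = (0.000000, 0.000000), k3 = (0.000000, 0.000000), k4 = (0.000000, 0.000000); V <- V + (h/6)(k1 + 2k2 + 2k3 + k4): V^x = 0.1250, V^y = 1.0000
step 4: k1 = (0.000000, 0.000000), k2 = (0.000000, 0.000000), k3 = (0.000000, 0.000000), k4 = (0.000000, 0.000000); V <- V + (h/6)(k1 + 2k2 + 2k3 + k4): V^x = 0.1250, V^y = 1.0000
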